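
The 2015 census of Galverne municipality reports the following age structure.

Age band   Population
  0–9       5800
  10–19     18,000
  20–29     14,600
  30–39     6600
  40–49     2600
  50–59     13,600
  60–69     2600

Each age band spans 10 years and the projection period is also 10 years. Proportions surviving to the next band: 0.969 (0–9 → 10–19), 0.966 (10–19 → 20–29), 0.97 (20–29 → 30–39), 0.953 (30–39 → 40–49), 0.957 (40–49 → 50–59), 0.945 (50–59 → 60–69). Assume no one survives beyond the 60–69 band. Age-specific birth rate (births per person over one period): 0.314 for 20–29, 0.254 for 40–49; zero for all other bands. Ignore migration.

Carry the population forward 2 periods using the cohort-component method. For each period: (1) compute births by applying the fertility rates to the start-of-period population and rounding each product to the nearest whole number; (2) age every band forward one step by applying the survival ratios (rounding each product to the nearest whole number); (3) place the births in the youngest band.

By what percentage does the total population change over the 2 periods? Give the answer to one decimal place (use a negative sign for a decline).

Numbering the groups 1..7 from youngest to oldest:
After projecting period 1:
Births: 14600 × 0.314 = 4584, 2600 × 0.254 = 660 → 5244
Group 2: 5800 × 0.969 = 5620
Group 3: 18000 × 0.966 = 17388
Group 4: 14600 × 0.97 = 14162
Group 5: 6600 × 0.953 = 6290
Group 6: 2600 × 0.957 = 2488
Group 7: 13600 × 0.945 = 12852
→ [5244, 5620, 17388, 14162, 6290, 2488, 12852]
After projecting period 2:
Births: 17388 × 0.314 = 5460, 6290 × 0.254 = 1598 → 7058
Group 2: 5244 × 0.969 = 5081
Group 3: 5620 × 0.966 = 5429
Group 4: 17388 × 0.97 = 16866
Group 5: 14162 × 0.953 = 13496
Group 6: 6290 × 0.957 = 6020
Group 7: 2488 × 0.945 = 2351
→ [7058, 5081, 5429, 16866, 13496, 6020, 2351]
Total: 63800 → 56301; change = -7499; percentage change = -11.8%

-11.8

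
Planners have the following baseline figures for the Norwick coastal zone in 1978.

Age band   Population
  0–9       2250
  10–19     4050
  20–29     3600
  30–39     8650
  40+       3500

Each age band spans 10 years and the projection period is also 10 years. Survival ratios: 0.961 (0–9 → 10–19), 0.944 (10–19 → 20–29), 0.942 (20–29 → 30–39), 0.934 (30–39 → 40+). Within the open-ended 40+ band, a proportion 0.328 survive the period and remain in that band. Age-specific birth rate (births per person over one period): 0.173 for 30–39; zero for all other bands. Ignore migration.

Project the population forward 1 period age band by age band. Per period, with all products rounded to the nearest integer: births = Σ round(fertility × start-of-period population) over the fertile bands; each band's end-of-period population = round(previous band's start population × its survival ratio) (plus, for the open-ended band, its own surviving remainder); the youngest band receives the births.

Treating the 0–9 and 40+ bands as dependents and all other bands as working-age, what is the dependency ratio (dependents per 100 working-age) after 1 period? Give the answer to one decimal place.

114.4

Let group 1 be 0–9 through group 5 = 40+.
[period 1]
Births: 8650 × 0.173 = 1496
Group 2: 2250 × 0.961 = 2162
Group 3: 4050 × 0.944 = 3823
Group 4: 3600 × 0.942 = 3391
Group 5: 8650 × 0.934 + 3500 × 0.328 = 8079 + 1148 = 9227
→ [1496, 2162, 3823, 3391, 9227]
Dependents (band 0–9 + band 40+) = 1496 + 9227 = 10723; working-age = 9376; ratio = 10723/9376 × 100 = 114.4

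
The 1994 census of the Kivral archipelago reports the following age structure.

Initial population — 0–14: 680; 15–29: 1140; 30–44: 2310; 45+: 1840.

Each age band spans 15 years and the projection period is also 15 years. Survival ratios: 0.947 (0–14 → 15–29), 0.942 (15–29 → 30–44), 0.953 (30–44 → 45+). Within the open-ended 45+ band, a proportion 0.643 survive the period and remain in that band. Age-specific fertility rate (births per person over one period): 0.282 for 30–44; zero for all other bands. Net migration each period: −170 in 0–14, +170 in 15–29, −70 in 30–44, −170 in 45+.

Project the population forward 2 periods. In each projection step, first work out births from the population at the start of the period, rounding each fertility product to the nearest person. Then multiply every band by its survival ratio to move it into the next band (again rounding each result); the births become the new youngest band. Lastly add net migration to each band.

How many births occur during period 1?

Numbering the groups 1..4 from youngest to oldest:
— Period 1 —
Births: 2310 × 0.282 = 651
Group 2: 680 × 0.947 = 644
Group 3: 1140 × 0.942 = 1074
Group 4: 2310 × 0.953 + 1840 × 0.643 = 2201 + 1183 = 3384
Net migration: Group 1 − 170 → 481; Group 2 + 170 → 814; Group 3 − 70 → 1004; Group 4 − 170 → 3214
Population now: 0–14=481, 15–29=814, 30–44=1004, 45+=3214

651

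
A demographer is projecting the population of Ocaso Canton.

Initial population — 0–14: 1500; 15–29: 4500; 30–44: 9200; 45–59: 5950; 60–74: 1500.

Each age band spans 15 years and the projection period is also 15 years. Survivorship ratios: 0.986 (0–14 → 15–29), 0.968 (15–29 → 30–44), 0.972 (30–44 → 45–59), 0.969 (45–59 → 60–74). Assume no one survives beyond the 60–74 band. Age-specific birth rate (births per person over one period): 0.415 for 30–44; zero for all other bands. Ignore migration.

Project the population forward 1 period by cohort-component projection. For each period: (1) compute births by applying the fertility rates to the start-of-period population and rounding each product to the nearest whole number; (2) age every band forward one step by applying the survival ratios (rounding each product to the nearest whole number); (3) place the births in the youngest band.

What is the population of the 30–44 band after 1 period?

Numbering the bands 1..5 from youngest to oldest:
— Period 1 —
Births: 9200 * 0.415 = 3818
Band 2: 1500 * 0.986 = 1479
Band 3: 4500 * 0.968 = 4356
Band 4: 9200 * 0.972 = 8942
Band 5: 5950 * 0.969 = 5766
Population now: 0–14=3818, 15–29=1479, 30–44=4356, 45–59=8942, 60–74=5766

4356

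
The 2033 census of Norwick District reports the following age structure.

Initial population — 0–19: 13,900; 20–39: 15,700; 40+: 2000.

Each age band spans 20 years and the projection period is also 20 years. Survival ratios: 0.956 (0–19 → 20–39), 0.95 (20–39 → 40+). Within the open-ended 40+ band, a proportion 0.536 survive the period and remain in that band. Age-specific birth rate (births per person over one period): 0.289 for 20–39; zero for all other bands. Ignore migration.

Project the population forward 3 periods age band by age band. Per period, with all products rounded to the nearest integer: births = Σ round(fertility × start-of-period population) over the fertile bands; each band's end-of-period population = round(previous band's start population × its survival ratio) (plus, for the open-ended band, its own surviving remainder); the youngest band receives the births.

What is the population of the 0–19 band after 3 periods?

Period 1.
Births: 15700 × 0.289 = 4537
20–39: 13900 × 0.956 = 13288
40+: 15700 × 0.95 + 2000 × 0.536 = 14915 + 1072 = 15987
Giving 4537 / 13288 / 15987.
Period 2.
Births: 13288 × 0.289 = 3840
20–39: 4537 × 0.956 = 4337
40+: 13288 × 0.95 + 15987 × 0.536 = 12624 + 8569 = 21193
Giving 3840 / 4337 / 21193.
Period 3.
Births: 4337 × 0.289 = 1253
20–39: 3840 × 0.956 = 3671
40+: 4337 × 0.95 + 21193 × 0.536 = 4120 + 11359 = 15479
Giving 1253 / 3671 / 15479.

1253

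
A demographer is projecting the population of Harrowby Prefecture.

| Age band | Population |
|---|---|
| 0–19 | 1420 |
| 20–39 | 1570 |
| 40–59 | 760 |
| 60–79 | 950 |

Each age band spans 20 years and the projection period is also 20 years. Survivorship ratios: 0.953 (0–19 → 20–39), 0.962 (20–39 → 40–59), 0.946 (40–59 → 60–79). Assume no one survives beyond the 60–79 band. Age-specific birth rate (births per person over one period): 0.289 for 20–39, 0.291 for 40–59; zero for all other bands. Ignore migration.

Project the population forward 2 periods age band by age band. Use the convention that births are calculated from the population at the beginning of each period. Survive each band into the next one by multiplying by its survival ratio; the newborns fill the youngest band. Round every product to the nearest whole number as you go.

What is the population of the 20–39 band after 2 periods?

Period 1.
Births: 1570 * 0.289 = 454  |  760 * 0.291 = 221 → total 675
20–39: 1420 * 0.953 = 1353
40–59: 1570 * 0.962 = 1510
60–79: 760 * 0.946 = 719
Population now: 0–19=675, 20–39=1353, 40–59=1510, 60–79=719
Period 2.
Births: 1353 * 0.289 = 391  |  1510 * 0.291 = 439 → total 830
20–39: 675 * 0.953 = 643
40–59: 1353 * 0.962 = 1302
60–79: 1510 * 0.946 = 1428
Population now: 0–19=830, 20–39=643, 40–59=1302, 60–79=1428

643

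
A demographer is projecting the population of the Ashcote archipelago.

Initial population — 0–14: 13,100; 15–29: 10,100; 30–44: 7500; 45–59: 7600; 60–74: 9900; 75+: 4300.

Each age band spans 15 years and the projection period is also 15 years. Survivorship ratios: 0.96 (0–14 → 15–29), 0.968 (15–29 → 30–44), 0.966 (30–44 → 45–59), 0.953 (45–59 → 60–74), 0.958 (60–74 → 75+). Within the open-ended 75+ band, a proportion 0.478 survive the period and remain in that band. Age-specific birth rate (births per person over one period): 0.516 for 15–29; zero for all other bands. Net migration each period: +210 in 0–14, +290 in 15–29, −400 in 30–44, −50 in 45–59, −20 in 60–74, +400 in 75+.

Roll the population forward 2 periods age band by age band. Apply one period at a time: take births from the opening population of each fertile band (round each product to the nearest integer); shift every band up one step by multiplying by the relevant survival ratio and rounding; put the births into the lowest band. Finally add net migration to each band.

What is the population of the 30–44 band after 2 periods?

— Period 1 —
Births: 10100 × 0.516 = 5212
15–29: 13100 × 0.96 = 12576
30–44: 10100 × 0.968 = 9777
45–59: 7500 × 0.966 = 7245
60–74: 7600 × 0.953 = 7243
75+: 9900 × 0.958 + 4300 × 0.478 = 9484 + 2055 = 11539
Net migration: 0–14 + 210 → 5422; 15–29 + 290 → 12866; 30–44 − 400 → 9377; 45–59 − 50 → 7195; 60–74 − 20 → 7223; 75+ + 400 → 11939
Giving 5422 / 12866 / 9377 / 7195 / 7223 / 11939.
— Period 2 —
Births: 12866 × 0.516 = 6639
15–29: 5422 × 0.96 = 5205
30–44: 12866 × 0.968 = 12454
45–59: 9377 × 0.966 = 9058
60–74: 7195 × 0.953 = 6857
75+: 7223 × 0.958 + 11939 × 0.478 = 6920 + 5707 = 12627
Net migration: 0–14 + 210 → 6849; 15–29 + 290 → 5495; 30–44 − 400 → 12054; 45–59 − 50 → 9008; 60–74 − 20 → 6837; 75+ + 400 → 13027
Giving 6849 / 5495 / 12054 / 9008 / 6837 / 13027.

12054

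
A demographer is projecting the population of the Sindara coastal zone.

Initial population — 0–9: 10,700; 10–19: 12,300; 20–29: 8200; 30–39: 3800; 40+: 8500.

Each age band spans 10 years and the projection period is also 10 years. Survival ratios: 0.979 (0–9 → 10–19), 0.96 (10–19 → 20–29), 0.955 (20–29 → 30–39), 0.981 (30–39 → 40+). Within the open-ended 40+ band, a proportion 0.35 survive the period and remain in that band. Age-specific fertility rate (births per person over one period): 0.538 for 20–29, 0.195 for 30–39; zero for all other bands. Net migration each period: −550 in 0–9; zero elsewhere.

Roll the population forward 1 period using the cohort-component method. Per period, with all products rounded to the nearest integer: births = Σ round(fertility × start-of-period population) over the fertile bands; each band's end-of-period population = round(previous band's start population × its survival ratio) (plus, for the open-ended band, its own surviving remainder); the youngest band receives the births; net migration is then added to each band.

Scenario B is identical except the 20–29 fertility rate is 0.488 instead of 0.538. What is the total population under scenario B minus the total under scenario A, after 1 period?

-410

[period 1]
Births: 8200 × 0.538 = 4412, 3800 × 0.195 = 741 → total 5153
10–19: 10700 × 0.979 = 10475
20–29: 12300 × 0.96 = 11808
30–39: 8200 × 0.955 = 7831
40+: 3800 × 0.981 + 8500 × 0.35 = 3728 + 2975 = 6703
Net migration: 0–9 − 550 → 4603
Giving 4603 / 10475 / 11808 / 7831 / 6703.
Scenario A total after 1 period: 41420
Scenario B projection —
[period 1]
Births: 8200 × 0.488 = 4002, 3800 × 0.195 = 741 → total 4743
10–19: 10700 × 0.979 = 10475
20–29: 12300 × 0.96 = 11808
30–39: 8200 × 0.955 = 7831
40+: 3800 × 0.981 + 8500 × 0.35 = 3728 + 2975 = 6703
Net migration: 0–9 − 550 → 4193
Giving 4193 / 10475 / 11808 / 7831 / 6703.
Scenario B total after 1 period: 41010
Difference B − A = 41010 − 41420 = -410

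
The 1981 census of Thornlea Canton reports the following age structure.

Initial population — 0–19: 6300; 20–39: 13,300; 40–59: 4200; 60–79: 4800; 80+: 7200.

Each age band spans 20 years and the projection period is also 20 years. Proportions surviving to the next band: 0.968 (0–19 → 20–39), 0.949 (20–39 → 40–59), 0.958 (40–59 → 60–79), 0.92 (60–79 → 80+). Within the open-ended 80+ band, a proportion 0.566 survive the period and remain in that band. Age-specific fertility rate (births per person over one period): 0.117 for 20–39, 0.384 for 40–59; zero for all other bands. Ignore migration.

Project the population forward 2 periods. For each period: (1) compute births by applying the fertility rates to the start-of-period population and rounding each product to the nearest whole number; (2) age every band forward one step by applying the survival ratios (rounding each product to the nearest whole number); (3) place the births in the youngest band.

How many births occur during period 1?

Period 1:
Births: 13300 × 0.117 = 1556, 4200 × 0.384 = 1613 → total 3169
20–39: 6300 × 0.968 = 6098
40–59: 13300 × 0.949 = 12622
60–79: 4200 × 0.958 = 4024
80+: 4800 × 0.92 + 7200 × 0.566 = 4416 + 4075 = 8491
Population now: 0–19=3169, 20–39=6098, 40–59=12622, 60–79=4024, 80+=8491

3169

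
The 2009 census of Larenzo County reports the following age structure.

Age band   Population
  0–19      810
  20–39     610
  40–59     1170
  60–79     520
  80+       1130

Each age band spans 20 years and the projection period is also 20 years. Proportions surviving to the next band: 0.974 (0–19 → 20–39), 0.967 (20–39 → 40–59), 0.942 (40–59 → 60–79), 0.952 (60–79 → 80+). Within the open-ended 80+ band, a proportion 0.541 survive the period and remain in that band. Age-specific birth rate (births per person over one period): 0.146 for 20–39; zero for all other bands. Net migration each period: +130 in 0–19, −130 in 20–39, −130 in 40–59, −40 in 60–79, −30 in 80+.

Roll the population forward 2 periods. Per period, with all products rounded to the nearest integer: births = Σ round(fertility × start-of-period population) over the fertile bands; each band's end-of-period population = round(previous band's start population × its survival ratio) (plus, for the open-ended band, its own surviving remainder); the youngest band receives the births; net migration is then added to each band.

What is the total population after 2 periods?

[period 1]
Births: 610 × 0.146 = 89
20–39: 810 × 0.974 = 789
40–59: 610 × 0.967 = 590
60–79: 1170 × 0.942 = 1102
80+: 520 × 0.952 + 1130 × 0.541 = 495 + 611 = 1106
Net migration: 0–19 + 130 → 219; 20–39 − 130 → 659; 40–59 − 130 → 460; 60–79 − 40 → 1062; 80+ − 30 → 1076
→ [219, 659, 460, 1062, 1076]
[period 2]
Births: 659 × 0.146 = 96
20–39: 219 × 0.974 = 213
40–59: 659 × 0.967 = 637
60–79: 460 × 0.942 = 433
80+: 1062 × 0.952 + 1076 × 0.541 = 1011 + 582 = 1593
Net migration: 0–19 + 130 → 226; 20–39 − 130 → 83; 40–59 − 130 → 507; 60–79 − 40 → 393; 80+ − 30 → 1563
→ [226, 83, 507, 393, 1563]
Total after period 2: 226 + 83 + 507 + 393 + 1563 = 2772

2772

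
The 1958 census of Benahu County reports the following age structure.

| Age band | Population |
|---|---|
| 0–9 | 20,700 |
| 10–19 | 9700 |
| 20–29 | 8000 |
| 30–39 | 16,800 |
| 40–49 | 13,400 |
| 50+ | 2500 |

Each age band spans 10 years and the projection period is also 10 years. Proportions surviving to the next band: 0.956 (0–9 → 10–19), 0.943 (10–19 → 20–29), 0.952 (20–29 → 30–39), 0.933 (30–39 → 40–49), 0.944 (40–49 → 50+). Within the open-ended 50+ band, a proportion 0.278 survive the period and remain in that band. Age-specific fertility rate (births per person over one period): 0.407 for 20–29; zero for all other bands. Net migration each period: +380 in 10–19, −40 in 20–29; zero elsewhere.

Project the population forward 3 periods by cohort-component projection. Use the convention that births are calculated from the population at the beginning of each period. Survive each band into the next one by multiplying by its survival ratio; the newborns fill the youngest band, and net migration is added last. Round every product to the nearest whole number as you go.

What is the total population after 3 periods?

Call the bands 1 to 6, youngest first.
After projecting period 1:
Births: 8000 * 0.407 = 3256
Band 2: 20700 * 0.956 = 19789
Band 3: 9700 * 0.943 = 9147
Band 4: 8000 * 0.952 = 7616
Band 5: 16800 * 0.933 = 15674
Band 6: 13400 * 0.944 + 2500 * 0.278 = 12650 + 695 = 13345
Net migration: Band 2 + 380 → 20169; Band 3 − 40 → 9107
End of period: [3256, 20169, 9107, 7616, 15674, 13345]
After projecting period 2:
Births: 9107 * 0.407 = 3707
Band 2: 3256 * 0.956 = 3113
Band 3: 20169 * 0.943 = 19019
Band 4: 9107 * 0.952 = 8670
Band 5: 7616 * 0.933 = 7106
Band 6: 15674 * 0.944 + 13345 * 0.278 = 14796 + 3710 = 18506
Net migration: Band 2 + 380 → 3493; Band 3 − 40 → 18979
End of period: [3707, 3493, 18979, 8670, 7106, 18506]
After projecting period 3:
Births: 18979 * 0.407 = 7724
Band 2: 3707 * 0.956 = 3544
Band 3: 3493 * 0.943 = 3294
Band 4: 18979 * 0.952 = 18068
Band 5: 8670 * 0.933 = 8089
Band 6: 7106 * 0.944 + 18506 * 0.278 = 6708 + 5145 = 11853
Net migration: Band 2 + 380 → 3924; Band 3 − 40 → 3254
End of period: [7724, 3924, 3254, 18068, 8089, 11853]
Total after period 3: 7724 + 3924 + 3254 + 18068 + 8089 + 11853 = 52912

52912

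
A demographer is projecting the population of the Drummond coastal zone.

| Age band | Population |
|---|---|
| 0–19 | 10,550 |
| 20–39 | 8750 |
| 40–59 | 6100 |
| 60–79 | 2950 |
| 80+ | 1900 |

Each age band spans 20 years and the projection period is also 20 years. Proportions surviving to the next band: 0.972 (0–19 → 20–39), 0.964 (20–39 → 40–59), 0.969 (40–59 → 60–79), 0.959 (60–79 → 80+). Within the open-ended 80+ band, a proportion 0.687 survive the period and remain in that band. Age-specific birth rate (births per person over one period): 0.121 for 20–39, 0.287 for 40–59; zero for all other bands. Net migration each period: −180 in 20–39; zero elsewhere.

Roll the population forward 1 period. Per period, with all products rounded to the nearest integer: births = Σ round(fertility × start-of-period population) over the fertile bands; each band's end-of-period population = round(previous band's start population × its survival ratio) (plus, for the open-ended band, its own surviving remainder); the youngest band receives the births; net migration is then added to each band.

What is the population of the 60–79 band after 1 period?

5911

[period 1]
Births: 8750 × 0.121 = 1059  |  6100 × 0.287 = 1751 ⇒ total 2810
20–39: 10550 × 0.972 = 10255
40–59: 8750 × 0.964 = 8435
60–79: 6100 × 0.969 = 5911
80+: 2950 × 0.959 + 1900 × 0.687 = 2829 + 1305 = 4134
Net migration: 20–39 − 180 → 10075
Population now: 0–19=2810, 20–39=10075, 40–59=8435, 60–79=5911, 80+=4134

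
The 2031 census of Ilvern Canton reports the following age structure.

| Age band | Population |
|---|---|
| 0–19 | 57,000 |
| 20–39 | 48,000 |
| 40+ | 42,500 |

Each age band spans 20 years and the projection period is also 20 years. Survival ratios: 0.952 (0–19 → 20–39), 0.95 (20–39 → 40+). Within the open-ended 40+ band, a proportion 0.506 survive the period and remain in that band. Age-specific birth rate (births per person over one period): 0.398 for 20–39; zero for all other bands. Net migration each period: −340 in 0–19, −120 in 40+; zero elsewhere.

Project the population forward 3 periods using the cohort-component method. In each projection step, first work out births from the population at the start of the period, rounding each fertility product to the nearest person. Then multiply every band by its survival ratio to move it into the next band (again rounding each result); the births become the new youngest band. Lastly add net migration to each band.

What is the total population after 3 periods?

87030

[period 1]
Births: 48000 * 0.398 = 19104
20–39: 57000 * 0.952 = 54264
40+: 48000 * 0.95 + 42500 * 0.506 = 45600 + 21505 = 67105
Net migration: 0–19 − 340 → 18764; 40+ − 120 → 66985
Giving 18764 / 54264 / 66985.
[period 2]
Births: 54264 * 0.398 = 21597
20–39: 18764 * 0.952 = 17863
40+: 54264 * 0.95 + 66985 * 0.506 = 51551 + 33894 = 85445
Net migration: 0–19 − 340 → 21257; 40+ − 120 → 85325
Giving 21257 / 17863 / 85325.
[period 3]
Births: 17863 * 0.398 = 7109
20–39: 21257 * 0.952 = 20237
40+: 17863 * 0.95 + 85325 * 0.506 = 16970 + 43174 = 60144
Net migration: 0–19 − 340 → 6769; 40+ − 120 → 60024
Giving 6769 / 20237 / 60024.
Total after period 3: 6769 + 20237 + 60024 = 87030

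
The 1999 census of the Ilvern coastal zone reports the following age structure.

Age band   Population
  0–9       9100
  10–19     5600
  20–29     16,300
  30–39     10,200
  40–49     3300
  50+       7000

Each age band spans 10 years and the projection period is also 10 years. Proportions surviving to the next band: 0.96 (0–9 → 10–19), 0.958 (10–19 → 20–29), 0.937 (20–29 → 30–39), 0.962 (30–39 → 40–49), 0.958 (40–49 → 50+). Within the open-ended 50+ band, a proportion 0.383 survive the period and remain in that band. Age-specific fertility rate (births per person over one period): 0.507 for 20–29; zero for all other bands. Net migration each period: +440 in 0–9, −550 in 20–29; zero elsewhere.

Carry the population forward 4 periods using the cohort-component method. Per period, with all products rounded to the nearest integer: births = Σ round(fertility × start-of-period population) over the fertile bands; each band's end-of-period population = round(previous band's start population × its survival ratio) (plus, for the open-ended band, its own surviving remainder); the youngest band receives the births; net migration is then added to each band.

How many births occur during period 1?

After projecting period 1:
Births: 16300 × 0.507 = 8264
10–19: 9100 × 0.96 = 8736
20–29: 5600 × 0.958 = 5365
30–39: 16300 × 0.937 = 15273
40–49: 10200 × 0.962 = 9812
50+: 3300 × 0.958 + 7000 × 0.383 = 3161 + 2681 = 5842
Net migration: 0–9 + 440 → 8704; 20–29 − 550 → 4815
End of period: [8704, 8736, 4815, 15273, 9812, 5842]

8264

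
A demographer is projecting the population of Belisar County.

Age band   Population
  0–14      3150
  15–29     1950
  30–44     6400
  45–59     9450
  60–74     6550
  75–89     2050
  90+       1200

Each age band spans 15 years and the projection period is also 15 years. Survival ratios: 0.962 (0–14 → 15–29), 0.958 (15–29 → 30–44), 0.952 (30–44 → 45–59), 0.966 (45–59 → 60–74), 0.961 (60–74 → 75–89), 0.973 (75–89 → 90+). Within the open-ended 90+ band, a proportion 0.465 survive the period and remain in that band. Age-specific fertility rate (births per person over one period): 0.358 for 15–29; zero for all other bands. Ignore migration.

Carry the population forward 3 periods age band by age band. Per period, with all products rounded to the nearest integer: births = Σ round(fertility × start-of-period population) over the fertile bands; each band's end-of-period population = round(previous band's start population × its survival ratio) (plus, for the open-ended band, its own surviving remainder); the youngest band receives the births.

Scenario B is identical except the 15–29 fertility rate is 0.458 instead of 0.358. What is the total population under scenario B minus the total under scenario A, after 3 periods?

624

Let band 1 be 0–14 through band 7 = 90+.
Period 1:
Births: 1950 × 0.358 = 698
Band 2: 3150 × 0.962 = 3030
Band 3: 1950 × 0.958 = 1868
Band 4: 6400 × 0.952 = 6093
Band 5: 9450 × 0.966 = 9129
Band 6: 6550 × 0.961 = 6295
Band 7: 2050 × 0.973 + 1200 × 0.465 = 1995 + 558 = 2553
Giving 698 / 3030 / 1868 / 6093 / 9129 / 6295 / 2553.
Period 2:
Births: 3030 × 0.358 = 1085
Band 2: 698 × 0.962 = 671
Band 3: 3030 × 0.958 = 2903
Band 4: 1868 × 0.952 = 1778
Band 5: 6093 × 0.966 = 5886
Band 6: 9129 × 0.961 = 8773
Band 7: 6295 × 0.973 + 2553 × 0.465 = 6125 + 1187 = 7312
Giving 1085 / 671 / 2903 / 1778 / 5886 / 8773 / 7312.
Period 3:
Births: 671 × 0.358 = 240
Band 2: 1085 × 0.962 = 1044
Band 3: 671 × 0.958 = 643
Band 4: 2903 × 0.952 = 2764
Band 5: 1778 × 0.966 = 1718
Band 6: 5886 × 0.961 = 5656
Band 7: 8773 × 0.973 + 7312 × 0.465 = 8536 + 3400 = 11936
Giving 240 / 1044 / 643 / 2764 / 1718 / 5656 / 11936.
Scenario A total after 3 periods: 24001
Scenario B projection —
Period 1:
Births: 1950 × 0.458 = 893
Band 2: 3150 × 0.962 = 3030
Band 3: 1950 × 0.958 = 1868
Band 4: 6400 × 0.952 = 6093
Band 5: 9450 × 0.966 = 9129
Band 6: 6550 × 0.961 = 6295
Band 7: 2050 × 0.973 + 1200 × 0.465 = 1995 + 558 = 2553
Giving 893 / 3030 / 1868 / 6093 / 9129 / 6295 / 2553.
Period 2:
Births: 3030 × 0.458 = 1388
Band 2: 893 × 0.962 = 859
Band 3: 3030 × 0.958 = 2903
Band 4: 1868 × 0.952 = 1778
Band 5: 6093 × 0.966 = 5886
Band 6: 9129 × 0.961 = 8773
Band 7: 6295 × 0.973 + 2553 × 0.465 = 6125 + 1187 = 7312
Giving 1388 / 859 / 2903 / 1778 / 5886 / 8773 / 7312.
Period 3:
Births: 859 × 0.458 = 393
Band 2: 1388 × 0.962 = 1335
Band 3: 859 × 0.958 = 823
Band 4: 2903 × 0.952 = 2764
Band 5: 1778 × 0.966 = 1718
Band 6: 5886 × 0.961 = 5656
Band 7: 8773 × 0.973 + 7312 × 0.465 = 8536 + 3400 = 11936
Giving 393 / 1335 / 823 / 2764 / 1718 / 5656 / 11936.
Scenario B total after 3 periods: 24625
Difference B − A = 24625 − 24001 = 624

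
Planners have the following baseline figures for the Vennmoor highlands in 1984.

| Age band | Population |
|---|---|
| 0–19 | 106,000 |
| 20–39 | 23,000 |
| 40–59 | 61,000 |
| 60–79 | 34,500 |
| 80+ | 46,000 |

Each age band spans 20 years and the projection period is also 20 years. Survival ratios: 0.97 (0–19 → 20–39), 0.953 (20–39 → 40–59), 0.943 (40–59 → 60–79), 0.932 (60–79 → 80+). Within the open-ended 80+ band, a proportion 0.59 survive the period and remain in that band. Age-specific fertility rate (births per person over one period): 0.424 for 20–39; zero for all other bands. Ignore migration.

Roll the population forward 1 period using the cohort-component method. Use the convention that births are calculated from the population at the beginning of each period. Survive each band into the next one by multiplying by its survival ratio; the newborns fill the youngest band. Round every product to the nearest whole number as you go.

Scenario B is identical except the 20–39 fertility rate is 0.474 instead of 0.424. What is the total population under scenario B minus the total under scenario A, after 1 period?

1150

[period 1]
Births: 23000 × 0.424 = 9752
20–39: 106000 × 0.97 = 102820
40–59: 23000 × 0.953 = 21919
60–79: 61000 × 0.943 = 57523
80+: 34500 × 0.932 + 46000 × 0.59 = 32154 + 27140 = 59294
→ [9752, 102820, 21919, 57523, 59294]
Scenario A total after 1 period: 251308
Scenario B projection —
[period 1]
Births: 23000 × 0.474 = 10902
20–39: 106000 × 0.97 = 102820
40–59: 23000 × 0.953 = 21919
60–79: 61000 × 0.943 = 57523
80+: 34500 × 0.932 + 46000 × 0.59 = 32154 + 27140 = 59294
→ [10902, 102820, 21919, 57523, 59294]
Scenario B total after 1 period: 252458
Difference B − A = 252458 − 251308 = 1150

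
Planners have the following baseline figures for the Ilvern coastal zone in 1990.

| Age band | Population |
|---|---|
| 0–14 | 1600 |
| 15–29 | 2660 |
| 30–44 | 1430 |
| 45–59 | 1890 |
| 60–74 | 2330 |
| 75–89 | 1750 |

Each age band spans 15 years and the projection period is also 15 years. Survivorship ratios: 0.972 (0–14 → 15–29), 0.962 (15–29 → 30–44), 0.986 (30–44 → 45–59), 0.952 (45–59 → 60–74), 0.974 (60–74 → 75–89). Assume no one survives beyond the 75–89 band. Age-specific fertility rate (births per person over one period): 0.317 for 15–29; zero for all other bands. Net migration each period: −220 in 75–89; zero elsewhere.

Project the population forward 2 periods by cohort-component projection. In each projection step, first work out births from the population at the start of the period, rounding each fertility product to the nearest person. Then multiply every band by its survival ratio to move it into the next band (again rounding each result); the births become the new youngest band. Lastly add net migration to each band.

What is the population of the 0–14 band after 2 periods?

493

Period 1.
Births: 2660 × 0.317 = 843
15–29: 1600 × 0.972 = 1555
30–44: 2660 × 0.962 = 2559
45–59: 1430 × 0.986 = 1410
60–74: 1890 × 0.952 = 1799
75–89: 2330 × 0.974 = 2269
Net migration: 75–89 − 220 → 2049
Giving 843 / 1555 / 2559 / 1410 / 1799 / 2049.
Period 2.
Births: 1555 × 0.317 = 493
15–29: 843 × 0.972 = 819
30–44: 1555 × 0.962 = 1496
45–59: 2559 × 0.986 = 2523
60–74: 1410 × 0.952 = 1342
75–89: 1799 × 0.974 = 1752
Net migration: 75–89 − 220 → 1532
Giving 493 / 819 / 1496 / 2523 / 1342 / 1532.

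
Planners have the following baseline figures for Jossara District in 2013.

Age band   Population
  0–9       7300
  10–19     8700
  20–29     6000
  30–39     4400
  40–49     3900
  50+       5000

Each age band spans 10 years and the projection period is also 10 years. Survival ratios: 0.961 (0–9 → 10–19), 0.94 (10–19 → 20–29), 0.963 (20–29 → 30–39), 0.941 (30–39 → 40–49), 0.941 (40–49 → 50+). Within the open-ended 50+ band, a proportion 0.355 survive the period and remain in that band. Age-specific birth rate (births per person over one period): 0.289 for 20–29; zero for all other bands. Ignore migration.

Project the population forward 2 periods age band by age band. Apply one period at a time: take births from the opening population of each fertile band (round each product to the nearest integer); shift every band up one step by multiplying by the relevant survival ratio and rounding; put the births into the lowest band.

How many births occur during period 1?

(Bands numbered youngest = 1 to oldest = 6.)
[period 1]
Births: 6000 * 0.289 = 1734
Band 2: 7300 * 0.961 = 7015
Band 3: 8700 * 0.94 = 8178
Band 4: 6000 * 0.963 = 5778
Band 5: 4400 * 0.941 = 4140
Band 6: 3900 * 0.941 + 5000 * 0.355 = 3670 + 1775 = 5445
Population now: 0–9=1734, 10–19=7015, 20–29=8178, 30–39=5778, 40–49=4140, 50+=5445

1734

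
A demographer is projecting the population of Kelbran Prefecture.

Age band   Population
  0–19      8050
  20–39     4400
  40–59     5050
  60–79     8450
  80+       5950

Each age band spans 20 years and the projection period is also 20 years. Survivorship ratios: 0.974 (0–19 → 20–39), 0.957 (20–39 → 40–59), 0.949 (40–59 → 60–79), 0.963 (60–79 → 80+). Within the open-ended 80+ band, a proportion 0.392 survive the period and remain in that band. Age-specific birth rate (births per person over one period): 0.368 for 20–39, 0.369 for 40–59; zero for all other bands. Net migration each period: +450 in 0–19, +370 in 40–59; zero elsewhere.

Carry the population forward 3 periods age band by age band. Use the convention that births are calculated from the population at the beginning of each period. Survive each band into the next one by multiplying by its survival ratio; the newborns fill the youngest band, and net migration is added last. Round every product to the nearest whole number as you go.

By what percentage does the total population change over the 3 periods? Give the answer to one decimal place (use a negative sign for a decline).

-9.8

Let band 1 be 0–19 through band 5 = 80+.
Period 1.
Births: 4400 * 0.368 = 1619 ; 5050 * 0.369 = 1863 → total 3482
Band 2: 8050 * 0.974 = 7841
Band 3: 4400 * 0.957 = 4211
Band 4: 5050 * 0.949 = 4792
Band 5: 8450 * 0.963 + 5950 * 0.392 = 8137 + 2332 = 10469
Net migration: Band 1 + 450 → 3932; Band 3 + 370 → 4581
Population now: 0–19=3932, 20–39=7841, 40–59=4581, 60–79=4792, 80+=10469
Period 2.
Births: 7841 * 0.368 = 2885 ; 4581 * 0.369 = 1690 → total 4575
Band 2: 3932 * 0.974 = 3830
Band 3: 7841 * 0.957 = 7504
Band 4: 4581 * 0.949 = 4347
Band 5: 4792 * 0.963 + 10469 * 0.392 = 4615 + 4104 = 8719
Net migration: Band 1 + 450 → 5025; Band 3 + 370 → 7874
Population now: 0–19=5025, 20–39=3830, 40–59=7874, 60–79=4347, 80+=8719
Period 3.
Births: 3830 * 0.368 = 1409 ; 7874 * 0.369 = 2906 → total 4315
Band 2: 5025 * 0.974 = 4894
Band 3: 3830 * 0.957 = 3665
Band 4: 7874 * 0.949 = 7472
Band 5: 4347 * 0.963 + 8719 * 0.392 = 4186 + 3418 = 7604
Net migration: Band 1 + 450 → 4765; Band 3 + 370 → 4035
Population now: 0–19=4765, 20–39=4894, 40–59=4035, 60–79=7472, 80+=7604
Total: 31900 → 28770; change = -3130; percentage change = -9.8%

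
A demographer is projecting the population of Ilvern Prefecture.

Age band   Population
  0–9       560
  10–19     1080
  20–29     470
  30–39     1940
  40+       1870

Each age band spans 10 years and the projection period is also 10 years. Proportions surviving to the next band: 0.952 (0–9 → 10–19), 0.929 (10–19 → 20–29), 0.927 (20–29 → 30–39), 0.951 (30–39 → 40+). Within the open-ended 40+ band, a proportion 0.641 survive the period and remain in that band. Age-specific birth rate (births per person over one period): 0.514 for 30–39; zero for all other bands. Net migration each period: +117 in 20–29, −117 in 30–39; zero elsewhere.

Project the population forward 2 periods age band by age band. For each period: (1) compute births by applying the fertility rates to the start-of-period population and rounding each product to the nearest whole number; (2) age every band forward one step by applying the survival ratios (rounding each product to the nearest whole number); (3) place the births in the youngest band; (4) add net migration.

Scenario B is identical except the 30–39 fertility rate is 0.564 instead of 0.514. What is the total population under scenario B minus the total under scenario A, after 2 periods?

Period 1:
Births: 1940 × 0.514 = 997
10–19: 560 × 0.952 = 533
20–29: 1080 × 0.929 = 1003
30–39: 470 × 0.927 = 436
40+: 1940 × 0.951 + 1870 × 0.641 = 1845 + 1199 = 3044
Net migration: 20–29 + 117 → 1120; 30–39 − 117 → 319
End of period: [997, 533, 1120, 319, 3044]
Period 2:
Births: 319 × 0.514 = 164
10–19: 997 × 0.952 = 949
20–29: 533 × 0.929 = 495
30–39: 1120 × 0.927 = 1038
40+: 319 × 0.951 + 3044 × 0.641 = 303 + 1951 = 2254
Net migration: 20–29 + 117 → 612; 30–39 − 117 → 921
End of period: [164, 949, 612, 921, 2254]
Scenario A total after 2 periods: 4900
Scenario B projection —
Period 1:
Births: 1940 × 0.564 = 1094
10–19: 560 × 0.952 = 533
20–29: 1080 × 0.929 = 1003
30–39: 470 × 0.927 = 436
40+: 1940 × 0.951 + 1870 × 0.641 = 1845 + 1199 = 3044
Net migration: 20–29 + 117 → 1120; 30–39 − 117 → 319
End of period: [1094, 533, 1120, 319, 3044]
Period 2:
Births: 319 × 0.564 = 180
10–19: 1094 × 0.952 = 1041
20–29: 533 × 0.929 = 495
30–39: 1120 × 0.927 = 1038
40+: 319 × 0.951 + 3044 × 0.641 = 303 + 1951 = 2254
Net migration: 20–29 + 117 → 612; 30–39 − 117 → 921
End of period: [180, 1041, 612, 921, 2254]
Scenario B total after 2 periods: 5008
Difference B − A = 5008 − 4900 = 108

108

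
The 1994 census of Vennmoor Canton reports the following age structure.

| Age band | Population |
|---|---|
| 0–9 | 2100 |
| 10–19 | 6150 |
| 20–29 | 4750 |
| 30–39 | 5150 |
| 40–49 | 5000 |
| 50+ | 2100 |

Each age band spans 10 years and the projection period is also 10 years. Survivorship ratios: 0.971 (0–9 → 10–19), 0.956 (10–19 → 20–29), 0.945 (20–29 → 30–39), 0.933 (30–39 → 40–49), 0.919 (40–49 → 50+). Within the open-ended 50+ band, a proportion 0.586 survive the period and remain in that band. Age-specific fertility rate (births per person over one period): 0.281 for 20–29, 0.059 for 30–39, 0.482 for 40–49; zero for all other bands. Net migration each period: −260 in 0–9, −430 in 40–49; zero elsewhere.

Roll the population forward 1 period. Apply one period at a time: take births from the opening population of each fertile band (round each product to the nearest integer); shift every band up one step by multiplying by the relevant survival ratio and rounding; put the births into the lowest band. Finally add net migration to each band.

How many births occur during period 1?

4049

Period 1:
Births: 4750 × 0.281 = 1335 ; 5150 × 0.059 = 304 ; 5000 × 0.482 = 2410 — total 4049
10–19: 2100 × 0.971 = 2039
20–29: 6150 × 0.956 = 5879
30–39: 4750 × 0.945 = 4489
40–49: 5150 × 0.933 = 4805
50+: 5000 × 0.919 + 2100 × 0.586 = 4595 + 1231 = 5826
Net migration: 0–9 − 260 → 3789; 40–49 − 430 → 4375
Giving 3789 / 2039 / 5879 / 4489 / 4375 / 5826.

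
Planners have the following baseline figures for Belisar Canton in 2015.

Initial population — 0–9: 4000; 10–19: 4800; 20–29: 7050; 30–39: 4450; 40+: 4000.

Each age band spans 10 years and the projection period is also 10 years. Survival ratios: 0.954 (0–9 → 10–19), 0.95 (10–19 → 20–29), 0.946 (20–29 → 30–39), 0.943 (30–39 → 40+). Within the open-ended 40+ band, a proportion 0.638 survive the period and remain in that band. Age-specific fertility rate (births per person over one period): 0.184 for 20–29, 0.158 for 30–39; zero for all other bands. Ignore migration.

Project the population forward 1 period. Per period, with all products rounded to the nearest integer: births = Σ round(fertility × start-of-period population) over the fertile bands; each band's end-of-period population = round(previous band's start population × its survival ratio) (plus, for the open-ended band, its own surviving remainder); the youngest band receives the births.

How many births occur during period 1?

[period 1]
Births: 7050 × 0.184 = 1297  |  4450 × 0.158 = 703 — total 2000
10–19: 4000 × 0.954 = 3816
20–29: 4800 × 0.95 = 4560
30–39: 7050 × 0.946 = 6669
40+: 4450 × 0.943 + 4000 × 0.638 = 4196 + 2552 = 6748
→ [2000, 3816, 4560, 6669, 6748]

2000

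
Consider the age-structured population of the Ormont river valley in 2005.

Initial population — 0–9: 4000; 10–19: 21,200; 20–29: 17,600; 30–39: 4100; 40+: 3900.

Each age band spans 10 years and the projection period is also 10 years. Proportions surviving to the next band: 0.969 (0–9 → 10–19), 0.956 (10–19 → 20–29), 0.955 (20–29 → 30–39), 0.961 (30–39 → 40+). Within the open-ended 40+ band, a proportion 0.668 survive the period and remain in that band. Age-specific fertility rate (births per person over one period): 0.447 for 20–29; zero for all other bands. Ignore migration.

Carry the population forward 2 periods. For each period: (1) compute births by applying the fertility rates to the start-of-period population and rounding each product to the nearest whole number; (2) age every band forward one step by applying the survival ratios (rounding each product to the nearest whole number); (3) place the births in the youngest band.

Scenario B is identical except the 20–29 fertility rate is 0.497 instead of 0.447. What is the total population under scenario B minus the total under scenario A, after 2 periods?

1867

Period 1:
Births: 17600 × 0.447 = 7867
10–19: 4000 × 0.969 = 3876
20–29: 21200 × 0.956 = 20267
30–39: 17600 × 0.955 = 16808
40+: 4100 × 0.961 + 3900 × 0.668 = 3940 + 2605 = 6545
→ [7867, 3876, 20267, 16808, 6545]
Period 2:
Births: 20267 × 0.447 = 9059
10–19: 7867 × 0.969 = 7623
20–29: 3876 × 0.956 = 3705
30–39: 20267 × 0.955 = 19355
40+: 16808 × 0.961 + 6545 × 0.668 = 16152 + 4372 = 20524
→ [9059, 7623, 3705, 19355, 20524]
Scenario A total after 2 periods: 60266
Scenario B projection —
Period 1:
Births: 17600 × 0.497 = 8747
10–19: 4000 × 0.969 = 3876
20–29: 21200 × 0.956 = 20267
30–39: 17600 × 0.955 = 16808
40+: 4100 × 0.961 + 3900 × 0.668 = 3940 + 2605 = 6545
→ [8747, 3876, 20267, 16808, 6545]
Period 2:
Births: 20267 × 0.497 = 10073
10–19: 8747 × 0.969 = 8476
20–29: 3876 × 0.956 = 3705
30–39: 20267 × 0.955 = 19355
40+: 16808 × 0.961 + 6545 × 0.668 = 16152 + 4372 = 20524
→ [10073, 8476, 3705, 19355, 20524]
Scenario B total after 2 periods: 62133
Difference B − A = 62133 − 60266 = 1867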